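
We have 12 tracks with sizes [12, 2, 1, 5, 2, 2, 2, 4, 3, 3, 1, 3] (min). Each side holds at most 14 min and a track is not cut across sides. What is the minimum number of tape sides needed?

3

Total = 12 + 5 + 4 + 3 + 3 + 3 + 2 + 2 + 2 + 2 + 1 + 1 = 40 min.
Lower bound: ⌈40/14⌉ = 3 tape sides.
A packing using 3 tape sides:
  side 1: 12 + 2 = 14
  side 2: 5 + 4 + 3 + 2 = 14
  side 3: 3 + 3 + 2 + 2 + 1 + 1 = 12
This matches the lower bound, so 3 is optimal.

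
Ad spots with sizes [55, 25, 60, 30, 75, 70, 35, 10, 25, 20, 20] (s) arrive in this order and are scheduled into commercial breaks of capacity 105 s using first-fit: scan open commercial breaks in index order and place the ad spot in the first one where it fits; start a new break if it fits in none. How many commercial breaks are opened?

  55 → break 1 (new)  [load 55/105]
  25 → break 1  [load 80/105]
  60 → break 2 (new)  [load 60/105]
  30 → break 2  [load 90/105]
  75 → break 3 (new)  [load 75/105]
  70 → break 4 (new)  [load 70/105]
  35 → break 4  [load 105/105]
  10 → break 1  [load 90/105]
  25 → break 3  [load 100/105]
  20 → break 5 (new)  [load 20/105]
  20 → break 5  [load 40/105]
5 commercial breaks opened.

5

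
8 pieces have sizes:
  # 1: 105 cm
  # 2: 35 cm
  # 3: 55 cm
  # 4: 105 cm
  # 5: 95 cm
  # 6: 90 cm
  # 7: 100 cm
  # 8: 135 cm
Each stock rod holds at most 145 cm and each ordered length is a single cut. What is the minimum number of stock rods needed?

Total = 135 + 105 + 105 + 100 + 95 + 90 + 55 + 35 = 720 cm.
Lower bound: ⌈720/145⌉ = 5 stock rods.
Also, 6 pieces each exceed 145/2 cm, and no two of those can share a stock rod, so at least 6 stock rods are needed.
A packing using 6 stock rods:
  stock rod 1: 135 = 135
  stock rod 2: 105 + 35 = 140
  stock rod 3: 105 = 105
  stock rod 4: 100 = 100
  stock rod 5: 95 = 95
  stock rod 6: 90 + 55 = 145
This matches the lower bound, so 6 is optimal.

6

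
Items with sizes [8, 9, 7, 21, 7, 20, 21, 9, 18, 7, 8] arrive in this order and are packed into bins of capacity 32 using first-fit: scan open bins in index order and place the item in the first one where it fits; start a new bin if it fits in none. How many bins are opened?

5

  8 → bin 1 (new)  [load 8/32]
  9 → bin 1  [load 17/32]
  7 → bin 1  [load 24/32]
  21 → bin 2 (new)  [load 21/32]
  7 → bin 1  [load 31/32]
  20 → bin 3 (new)  [load 20/32]
  21 → bin 4 (new)  [load 21/32]
  9 → bin 2  [load 30/32]
  18 → bin 5 (new)  [load 18/32]
  7 → bin 3  [load 27/32]
  8 → bin 4  [load 29/32]
5 bins opened.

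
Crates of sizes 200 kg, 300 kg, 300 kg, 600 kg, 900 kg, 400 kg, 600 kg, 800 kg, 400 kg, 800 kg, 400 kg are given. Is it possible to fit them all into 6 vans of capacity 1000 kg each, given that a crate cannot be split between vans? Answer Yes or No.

A valid assignment using 6 vans:
  van 1: 900 = 900
  van 2: 800 + 200 = 1000
  van 3: 800 = 800
  van 4: 600 + 400 = 1000
  van 5: 600 + 400 = 1000
  van 6: 400 + 300 + 300 = 1000
Every load is within 1000 kg, so 6 vans suffice.

Yes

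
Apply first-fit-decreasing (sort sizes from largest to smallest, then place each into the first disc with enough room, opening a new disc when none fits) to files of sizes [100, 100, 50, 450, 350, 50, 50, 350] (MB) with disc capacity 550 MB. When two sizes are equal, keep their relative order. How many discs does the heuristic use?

Sorted descending: 450, 350, 350, 100, 100, 50, 50, 50.
  450 → disc 1 (new)  [load 450/550]
  350 → disc 2 (new)  [load 350/550]
  350 → disc 3 (new)  [load 350/550]
  100 → disc 1  [load 550/550]
  100 → disc 2  [load 450/550]
  50 → disc 2  [load 500/550]
  50 → disc 2  [load 550/550]
  50 → disc 3  [load 400/550]
3 discs opened.

3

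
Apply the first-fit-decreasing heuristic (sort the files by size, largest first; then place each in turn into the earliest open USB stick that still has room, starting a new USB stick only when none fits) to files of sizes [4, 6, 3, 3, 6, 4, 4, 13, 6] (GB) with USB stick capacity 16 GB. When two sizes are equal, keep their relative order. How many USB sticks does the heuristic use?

4

Sorted descending: 13, 6, 6, 6, 4, 4, 4, 3, 3.
  13 → USB stick 1 (new)  [load 13/16]
  6 → USB stick 2 (new)  [load 6/16]
  6 → USB stick 2  [load 12/16]
  6 → USB stick 3 (new)  [load 6/16]
  4 → USB stick 2  [load 16/16]
  4 → USB stick 3  [load 10/16]
  4 → USB stick 3  [load 14/16]
  3 → USB stick 1  [load 16/16]
  3 → USB stick 4 (new)  [load 3/16]
4 USB sticks opened.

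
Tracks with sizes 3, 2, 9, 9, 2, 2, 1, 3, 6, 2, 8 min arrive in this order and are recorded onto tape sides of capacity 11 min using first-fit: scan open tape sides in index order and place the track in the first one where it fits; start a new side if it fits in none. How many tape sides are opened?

  3 → side 1 (new)  [load 3/11]
  2 → side 1  [load 5/11]
  9 → side 2 (new)  [load 9/11]
  9 → side 3 (new)  [load 9/11]
  2 → side 1  [load 7/11]
  2 → side 1  [load 9/11]
  1 → side 1  [load 10/11]
  3 → side 4 (new)  [load 3/11]
  6 → side 4  [load 9/11]
  2 → side 2  [load 11/11]
  8 → side 5 (new)  [load 8/11]
5 tape sides opened.

5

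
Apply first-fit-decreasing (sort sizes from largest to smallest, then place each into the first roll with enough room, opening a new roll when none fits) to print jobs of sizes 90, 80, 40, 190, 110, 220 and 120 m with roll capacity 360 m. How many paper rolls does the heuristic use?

3

Sorted descending: 220, 190, 120, 110, 90, 80, 40.
  220 → roll 1 (new)  [load 220/360]
  190 → roll 2 (new)  [load 190/360]
  120 → roll 1  [load 340/360]
  110 → roll 2  [load 300/360]
  90 → roll 3 (new)  [load 90/360]
  80 → roll 3  [load 170/360]
  40 → roll 2  [load 340/360]
3 paper rolls opened.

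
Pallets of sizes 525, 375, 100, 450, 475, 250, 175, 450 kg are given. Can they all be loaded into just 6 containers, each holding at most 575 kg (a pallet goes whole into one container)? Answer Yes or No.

A valid assignment using 6 containers:
  container 1: 525 = 525
  container 2: 475 + 100 = 575
  container 3: 450 = 450
  container 4: 450 = 450
  container 5: 375 + 175 = 550
  container 6: 250 = 250
Every load is within 575 kg, so 6 containers suffice.

Yes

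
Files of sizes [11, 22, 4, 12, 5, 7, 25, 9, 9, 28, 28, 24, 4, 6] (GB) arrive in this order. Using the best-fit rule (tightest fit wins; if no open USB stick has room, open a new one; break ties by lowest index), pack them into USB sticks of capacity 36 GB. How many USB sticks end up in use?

6

  11 → USB stick 1 (new)  [load 11/36]
  22 → USB stick 1  [load 33/36]
  4 → USB stick 2 (new)  [load 4/36]
  12 → USB stick 2  [load 16/36]
  5 → USB stick 2  [load 21/36]
  7 → USB stick 2  [load 28/36]
  25 → USB stick 3 (new)  [load 25/36]
  9 → USB stick 3  [load 34/36]
  9 → USB stick 4 (new)  [load 9/36]
  28 → USB stick 5 (new)  [load 28/36]
  28 → USB stick 6 (new)  [load 28/36]
  24 → USB stick 4  [load 33/36]
  4 → USB stick 2  [load 32/36]
  6 → USB stick 5  [load 34/36]
6 USB sticks opened.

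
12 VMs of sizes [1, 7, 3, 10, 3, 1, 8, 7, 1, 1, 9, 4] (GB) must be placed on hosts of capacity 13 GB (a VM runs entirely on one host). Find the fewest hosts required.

Total = 10 + 9 + 8 + 7 + 7 + 4 + 3 + 3 + 1 + 1 + 1 + 1 = 55 GB.
Lower bound: ⌈55/13⌉ = 5 hosts.
A packing using 5 hosts:
  host 1: 10 + 3 = 13
  host 2: 9 + 4 = 13
  host 3: 8 + 3 + 1 + 1 = 13
  host 4: 7 + 1 + 1 = 9
  host 5: 7 = 7
This matches the lower bound, so 5 is optimal.

5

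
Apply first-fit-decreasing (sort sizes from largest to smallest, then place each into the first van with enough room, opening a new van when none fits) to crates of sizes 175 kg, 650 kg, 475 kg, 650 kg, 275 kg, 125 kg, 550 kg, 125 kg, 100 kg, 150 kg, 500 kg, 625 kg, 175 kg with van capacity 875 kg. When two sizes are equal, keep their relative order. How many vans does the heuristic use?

6

Sorted descending: 650, 650, 625, 550, 500, 475, 275, 175, 175, 150, 125, 125, 100.
  650 → van 1 (new)  [load 650/875]
  650 → van 2 (new)  [load 650/875]
  625 → van 3 (new)  [load 625/875]
  550 → van 4 (new)  [load 550/875]
  500 → van 5 (new)  [load 500/875]
  475 → van 6 (new)  [load 475/875]
  275 → van 4  [load 825/875]
  175 → van 1  [load 825/875]
  175 → van 2  [load 825/875]
  150 → van 3  [load 775/875]
  125 → van 5  [load 625/875]
  125 → van 5  [load 750/875]
  100 → van 3  [load 875/875]
6 vans opened.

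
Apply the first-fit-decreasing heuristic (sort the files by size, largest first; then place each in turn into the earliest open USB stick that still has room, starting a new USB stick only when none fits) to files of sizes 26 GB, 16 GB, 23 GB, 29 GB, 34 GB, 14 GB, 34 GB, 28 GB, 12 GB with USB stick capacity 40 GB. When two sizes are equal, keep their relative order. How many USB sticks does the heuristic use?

6

Sorted descending: 34, 34, 29, 28, 26, 23, 16, 14, 12.
  34 → USB stick 1 (new)  [load 34/40]
  34 → USB stick 2 (new)  [load 34/40]
  29 → USB stick 3 (new)  [load 29/40]
  28 → USB stick 4 (new)  [load 28/40]
  26 → USB stick 5 (new)  [load 26/40]
  23 → USB stick 6 (new)  [load 23/40]
  16 → USB stick 6  [load 39/40]
  14 → USB stick 5  [load 40/40]
  12 → USB stick 4  [load 40/40]
6 USB sticks opened.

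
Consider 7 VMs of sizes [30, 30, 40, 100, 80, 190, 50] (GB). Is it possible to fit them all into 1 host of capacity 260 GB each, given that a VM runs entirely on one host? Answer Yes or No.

Total = 520 GB; ⌈520/260⌉ = 2.
At least 2 hosts are required, but only 1 is allowed.

No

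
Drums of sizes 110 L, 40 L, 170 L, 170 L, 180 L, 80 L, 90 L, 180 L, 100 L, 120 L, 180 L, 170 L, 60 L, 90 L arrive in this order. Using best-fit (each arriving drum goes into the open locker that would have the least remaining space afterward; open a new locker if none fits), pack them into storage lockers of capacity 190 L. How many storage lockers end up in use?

  110 → locker 1 (new)  [load 110/190]
  40 → locker 1  [load 150/190]
  170 → locker 2 (new)  [load 170/190]
  170 → locker 3 (new)  [load 170/190]
  180 → locker 4 (new)  [load 180/190]
  80 → locker 5 (new)  [load 80/190]
  90 → locker 5  [load 170/190]
  180 → locker 6 (new)  [load 180/190]
  100 → locker 7 (new)  [load 100/190]
  120 → locker 8 (new)  [load 120/190]
  180 → locker 9 (new)  [load 180/190]
  170 → locker 10 (new)  [load 170/190]
  60 → locker 8  [load 180/190]
  90 → locker 7  [load 190/190]
10 storage lockers opened.

10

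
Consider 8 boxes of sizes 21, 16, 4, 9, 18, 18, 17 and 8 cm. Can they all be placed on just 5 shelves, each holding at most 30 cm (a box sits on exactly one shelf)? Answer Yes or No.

A valid assignment using 5 shelves:
  shelf 1: 21 + 9 = 30
  shelf 2: 18 + 8 + 4 = 30
  shelf 3: 18 = 18
  shelf 4: 17 = 17
  shelf 5: 16 = 16
Every load is within 30 cm, so 5 shelves suffice.

Yes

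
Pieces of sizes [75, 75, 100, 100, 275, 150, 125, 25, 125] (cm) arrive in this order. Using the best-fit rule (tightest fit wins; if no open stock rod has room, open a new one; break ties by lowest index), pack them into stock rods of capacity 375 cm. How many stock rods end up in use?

4

  75 → stock rod 1 (new)  [load 75/375]
  75 → stock rod 1  [load 150/375]
  100 → stock rod 1  [load 250/375]
  100 → stock rod 1  [load 350/375]
  275 → stock rod 2 (new)  [load 275/375]
  150 → stock rod 3 (new)  [load 150/375]
  125 → stock rod 3  [load 275/375]
  25 → stock rod 1  [load 375/375]
  125 → stock rod 4 (new)  [load 125/375]
4 stock rods opened.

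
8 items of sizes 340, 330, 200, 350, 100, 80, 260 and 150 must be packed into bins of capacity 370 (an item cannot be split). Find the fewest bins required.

Total = 350 + 340 + 330 + 260 + 200 + 150 + 100 + 80 = 1810.
Lower bound: ⌈1810/370⌉ = 5 bins.
A packing using 6 bins:
  bin 1: 350 = 350
  bin 2: 340 = 340
  bin 3: 330 = 330
  bin 4: 260 + 100 = 360
  bin 5: 200 + 150 = 350
  bin 6: 80 = 80
No arrangement into 5 bins stays within capacity, so 6 is optimal.

6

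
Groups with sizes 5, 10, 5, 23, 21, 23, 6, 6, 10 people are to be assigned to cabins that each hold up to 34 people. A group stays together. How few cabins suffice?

4

Total = 23 + 23 + 21 + 10 + 10 + 6 + 6 + 5 + 5 = 109 people.
Lower bound: ⌈109/34⌉ = 4 cabins.
A packing using 4 cabins:
  cabin 1: 23 + 10 = 33
  cabin 2: 23 + 10 = 33
  cabin 3: 21 + 6 + 6 = 33
  cabin 4: 5 + 5 = 10
This matches the lower bound, so 4 is optimal.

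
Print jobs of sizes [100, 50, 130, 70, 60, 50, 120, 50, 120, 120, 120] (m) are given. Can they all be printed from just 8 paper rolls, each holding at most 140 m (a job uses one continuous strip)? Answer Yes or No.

Total = 990 m; ⌈990/140⌉ = 8.
The bound of 8 does not rule out 8, but exhaustive search shows no assignment into 8 paper rolls of capacity 140 m exists — the minimum is 9.

No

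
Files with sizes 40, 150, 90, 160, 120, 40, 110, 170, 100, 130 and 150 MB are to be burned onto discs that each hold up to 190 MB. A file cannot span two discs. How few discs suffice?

8

Total = 170 + 160 + 150 + 150 + 130 + 120 + 110 + 100 + 90 + 40 + 40 = 1260 MB.
Lower bound: ⌈1260/190⌉ = 7 discs.
Also, 8 files each exceed 95 MB, and no two of those can share a disc, so at least 8 discs are needed.
A packing using 8 discs:
  disc 1: 170 = 170
  disc 2: 160 = 160
  disc 3: 150 + 40 = 190
  disc 4: 150 + 40 = 190
  disc 5: 130 = 130
  disc 6: 120 = 120
  disc 7: 110 = 110
  disc 8: 100 + 90 = 190
This matches the lower bound, so 8 is optimal.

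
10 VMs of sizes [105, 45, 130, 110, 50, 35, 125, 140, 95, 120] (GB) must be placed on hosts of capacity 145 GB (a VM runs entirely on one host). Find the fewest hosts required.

Total = 140 + 130 + 125 + 120 + 110 + 105 + 95 + 50 + 45 + 35 = 955 GB.
Lower bound: ⌈955/145⌉ = 7 hosts.
A packing using 8 hosts:
  host 1: 140 = 140
  host 2: 130 = 130
  host 3: 125 = 125
  host 4: 120 = 120
  host 5: 110 + 35 = 145
  host 6: 105 = 105
  host 7: 95 + 50 = 145
  host 8: 45 = 45
No arrangement into 7 hosts stays within capacity, so 8 is optimal.

8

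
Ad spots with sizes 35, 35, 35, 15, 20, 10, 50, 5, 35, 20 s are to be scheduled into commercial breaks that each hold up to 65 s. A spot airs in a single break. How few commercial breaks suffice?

5

Total = 50 + 35 + 35 + 35 + 35 + 20 + 20 + 15 + 10 + 5 = 260 s.
Lower bound: ⌈260/65⌉ = 4 commercial breaks.
Also, 5 ad spots each exceed 65/2 s, and no two of those can share a break, so at least 5 commercial breaks are needed.
A packing using 5 commercial breaks:
  break 1: 50 + 15 = 65
  break 2: 35 + 20 + 10 = 65
  break 3: 35 + 20 + 5 = 60
  break 4: 35 = 35
  break 5: 35 = 35
This matches the lower bound, so 5 is optimal.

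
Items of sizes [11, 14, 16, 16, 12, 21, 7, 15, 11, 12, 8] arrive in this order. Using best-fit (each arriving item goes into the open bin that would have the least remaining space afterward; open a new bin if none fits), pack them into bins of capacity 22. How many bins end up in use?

  11 → bin 1 (new)  [load 11/22]
  14 → bin 2 (new)  [load 14/22]
  16 → bin 3 (new)  [load 16/22]
  16 → bin 4 (new)  [load 16/22]
  12 → bin 5 (new)  [load 12/22]
  21 → bin 6 (new)  [load 21/22]
  7 → bin 2  [load 21/22]
  15 → bin 7 (new)  [load 15/22]
  11 → bin 1  [load 22/22]
  12 → bin 8 (new)  [load 12/22]
  8 → bin 5  [load 20/22]
8 bins opened.

8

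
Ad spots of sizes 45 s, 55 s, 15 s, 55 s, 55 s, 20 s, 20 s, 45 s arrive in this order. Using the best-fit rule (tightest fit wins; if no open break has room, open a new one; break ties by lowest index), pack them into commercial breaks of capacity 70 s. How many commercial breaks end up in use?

  45 → break 1 (new)  [load 45/70]
  55 → break 2 (new)  [load 55/70]
  15 → break 2  [load 70/70]
  55 → break 3 (new)  [load 55/70]
  55 → break 4 (new)  [load 55/70]
  20 → break 1  [load 65/70]
  20 → break 5 (new)  [load 20/70]
  45 → break 5  [load 65/70]
5 commercial breaks opened.

5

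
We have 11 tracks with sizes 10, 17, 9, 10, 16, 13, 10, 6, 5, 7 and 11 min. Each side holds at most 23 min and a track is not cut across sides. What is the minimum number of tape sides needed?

Total = 17 + 16 + 13 + 11 + 10 + 10 + 10 + 9 + 7 + 6 + 5 = 114 min.
Lower bound: ⌈114/23⌉ = 5 tape sides.
A packing using 6 tape sides:
  side 1: 17 + 6 = 23
  side 2: 16 + 7 = 23
  side 3: 13 + 10 = 23
  side 4: 11 + 10 = 21
  side 5: 10 + 9 = 19
  side 6: 5 = 5
No arrangement into 5 tape sides stays within capacity, so 6 is optimal.

6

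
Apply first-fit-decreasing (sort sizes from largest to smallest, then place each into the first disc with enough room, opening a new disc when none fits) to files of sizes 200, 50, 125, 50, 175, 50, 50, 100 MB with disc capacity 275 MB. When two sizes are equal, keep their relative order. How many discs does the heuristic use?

Sorted descending: 200, 175, 125, 100, 50, 50, 50, 50.
  200 → disc 1 (new)  [load 200/275]
  175 → disc 2 (new)  [load 175/275]
  125 → disc 3 (new)  [load 125/275]
  100 → disc 2  [load 275/275]
  50 → disc 1  [load 250/275]
  50 → disc 3  [load 175/275]
  50 → disc 3  [load 225/275]
  50 → disc 3  [load 275/275]
3 discs opened.

3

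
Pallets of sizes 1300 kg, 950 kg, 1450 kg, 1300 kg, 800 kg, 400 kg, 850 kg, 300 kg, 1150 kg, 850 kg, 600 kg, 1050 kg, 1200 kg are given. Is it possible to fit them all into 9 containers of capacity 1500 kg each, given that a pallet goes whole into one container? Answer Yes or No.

No

Total = 12200 kg; ⌈12200/1500⌉ = 9.
10 pallets each exceed half the capacity and cannot share a container, forcing at least 10 containers.
At least 10 containers are required, but only 9 are allowed.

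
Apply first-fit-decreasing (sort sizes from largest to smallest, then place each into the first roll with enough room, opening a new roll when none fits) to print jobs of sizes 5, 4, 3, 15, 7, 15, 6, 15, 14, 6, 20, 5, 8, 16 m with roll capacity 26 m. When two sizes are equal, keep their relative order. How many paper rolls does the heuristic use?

6

Sorted descending: 20, 16, 15, 15, 15, 14, 8, 7, 6, 6, 5, 5, 4, 3.
  20 → roll 1 (new)  [load 20/26]
  16 → roll 2 (new)  [load 16/26]
  15 → roll 3 (new)  [load 15/26]
  15 → roll 4 (new)  [load 15/26]
  15 → roll 5 (new)  [load 15/26]
  14 → roll 6 (new)  [load 14/26]
  8 → roll 2  [load 24/26]
  7 → roll 3  [load 22/26]
  6 → roll 1  [load 26/26]
  6 → roll 4  [load 21/26]
  5 → roll 4  [load 26/26]
  5 → roll 5  [load 20/26]
  4 → roll 3  [load 26/26]
  3 → roll 5  [load 23/26]
6 paper rolls opened.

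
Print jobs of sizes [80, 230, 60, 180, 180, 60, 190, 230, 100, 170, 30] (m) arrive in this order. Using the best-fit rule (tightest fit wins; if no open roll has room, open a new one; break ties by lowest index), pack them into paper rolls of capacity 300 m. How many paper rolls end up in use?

  80 → roll 1 (new)  [load 80/300]
  230 → roll 2 (new)  [load 230/300]
  60 → roll 2  [load 290/300]
  180 → roll 1  [load 260/300]
  180 → roll 3 (new)  [load 180/300]
  60 → roll 3  [load 240/300]
  190 → roll 4 (new)  [load 190/300]
  230 → roll 5 (new)  [load 230/300]
  100 → roll 4  [load 290/300]
  170 → roll 6 (new)  [load 170/300]
  30 → roll 1  [load 290/300]
6 paper rolls opened.

6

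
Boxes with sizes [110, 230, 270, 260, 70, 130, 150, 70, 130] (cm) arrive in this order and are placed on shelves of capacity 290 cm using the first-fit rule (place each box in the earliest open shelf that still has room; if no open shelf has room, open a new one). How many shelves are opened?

6

  110 → shelf 1 (new)  [load 110/290]
  230 → shelf 2 (new)  [load 230/290]
  270 → shelf 3 (new)  [load 270/290]
  260 → shelf 4 (new)  [load 260/290]
  70 → shelf 1  [load 180/290]
  130 → shelf 5 (new)  [load 130/290]
  150 → shelf 5  [load 280/290]
  70 → shelf 1  [load 250/290]
  130 → shelf 6 (new)  [load 130/290]
6 shelves opened.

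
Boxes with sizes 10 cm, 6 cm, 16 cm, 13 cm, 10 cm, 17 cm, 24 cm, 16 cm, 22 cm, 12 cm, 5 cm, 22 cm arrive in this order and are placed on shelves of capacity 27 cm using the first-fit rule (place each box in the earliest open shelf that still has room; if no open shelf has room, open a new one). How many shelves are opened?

  10 → shelf 1 (new)  [load 10/27]
  6 → shelf 1  [load 16/27]
  16 → shelf 2 (new)  [load 16/27]
  13 → shelf 3 (new)  [load 13/27]
  10 → shelf 1  [load 26/27]
  17 → shelf 4 (new)  [load 17/27]
  24 → shelf 5 (new)  [load 24/27]
  16 → shelf 6 (new)  [load 16/27]
  22 → shelf 7 (new)  [load 22/27]
  12 → shelf 3  [load 25/27]
  5 → shelf 2  [load 21/27]
  22 → shelf 8 (new)  [load 22/27]
8 shelves opened.

8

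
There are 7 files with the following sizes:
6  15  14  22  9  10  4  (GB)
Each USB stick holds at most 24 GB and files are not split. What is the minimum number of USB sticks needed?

Total = 22 + 15 + 14 + 10 + 9 + 6 + 4 = 80 GB.
Lower bound: ⌈80/24⌉ = 4 USB sticks.
A packing using 4 USB sticks:
  USB stick 1: 22 = 22
  USB stick 2: 15 + 9 = 24
  USB stick 3: 14 + 10 = 24
  USB stick 4: 6 + 4 = 10
This matches the lower bound, so 4 is optimal.

4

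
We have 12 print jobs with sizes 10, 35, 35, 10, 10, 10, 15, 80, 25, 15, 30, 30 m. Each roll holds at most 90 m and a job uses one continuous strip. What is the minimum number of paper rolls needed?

4

Total = 80 + 35 + 35 + 30 + 30 + 25 + 15 + 15 + 10 + 10 + 10 + 10 = 305 m.
Lower bound: ⌈305/90⌉ = 4 paper rolls.
A packing using 4 paper rolls:
  roll 1: 80 + 10 = 90
  roll 2: 35 + 35 + 15 = 85
  roll 3: 30 + 30 + 25 = 85
  roll 4: 15 + 10 + 10 + 10 = 45
This matches the lower bound, so 4 is optimal.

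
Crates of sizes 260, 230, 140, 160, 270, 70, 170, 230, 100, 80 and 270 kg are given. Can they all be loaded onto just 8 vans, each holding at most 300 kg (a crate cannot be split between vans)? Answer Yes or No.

A valid assignment using 8 vans:
  van 1: 270 = 270
  van 2: 270 = 270
  van 3: 260 = 260
  van 4: 230 + 70 = 300
  van 5: 230 = 230
  van 6: 170 + 100 = 270
  van 7: 160 + 140 = 300
  van 8: 80 = 80
Every load is within 300 kg, so 8 vans suffice.

Yes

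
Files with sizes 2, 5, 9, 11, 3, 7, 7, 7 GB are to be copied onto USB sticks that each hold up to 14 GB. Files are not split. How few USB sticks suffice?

Total = 11 + 9 + 7 + 7 + 7 + 5 + 3 + 2 = 51 GB.
Lower bound: ⌈51/14⌉ = 4 USB sticks.
A packing using 4 USB sticks:
  USB stick 1: 11 + 3 = 14
  USB stick 2: 9 + 5 = 14
  USB stick 3: 7 + 7 = 14
  USB stick 4: 7 + 2 = 9
This matches the lower bound, so 4 is optimal.

4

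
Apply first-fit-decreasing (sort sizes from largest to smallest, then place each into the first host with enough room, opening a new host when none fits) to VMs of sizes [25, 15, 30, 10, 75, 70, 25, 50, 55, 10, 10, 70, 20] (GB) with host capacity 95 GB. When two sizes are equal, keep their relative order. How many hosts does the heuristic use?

5

Sorted descending: 75, 70, 70, 55, 50, 30, 25, 25, 20, 15, 10, 10, 10.
  75 → host 1 (new)  [load 75/95]
  70 → host 2 (new)  [load 70/95]
  70 → host 3 (new)  [load 70/95]
  55 → host 4 (new)  [load 55/95]
  50 → host 5 (new)  [load 50/95]
  30 → host 4  [load 85/95]
  25 → host 2  [load 95/95]
  25 → host 3  [load 95/95]
  20 → host 1  [load 95/95]
  15 → host 5  [load 65/95]
  10 → host 4  [load 95/95]
  10 → host 5  [load 75/95]
  10 → host 5  [load 85/95]
5 hosts opened.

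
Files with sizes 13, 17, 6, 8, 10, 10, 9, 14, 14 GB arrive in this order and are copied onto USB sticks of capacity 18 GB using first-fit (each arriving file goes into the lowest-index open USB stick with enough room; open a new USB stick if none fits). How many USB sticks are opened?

  13 → USB stick 1 (new)  [load 13/18]
  17 → USB stick 2 (new)  [load 17/18]
  6 → USB stick 3 (new)  [load 6/18]
  8 → USB stick 3  [load 14/18]
  10 → USB stick 4 (new)  [load 10/18]
  10 → USB stick 5 (new)  [load 10/18]
  9 → USB stick 6 (new)  [load 9/18]
  14 → USB stick 7 (new)  [load 14/18]
  14 → USB stick 8 (new)  [load 14/18]
8 USB sticks opened.

8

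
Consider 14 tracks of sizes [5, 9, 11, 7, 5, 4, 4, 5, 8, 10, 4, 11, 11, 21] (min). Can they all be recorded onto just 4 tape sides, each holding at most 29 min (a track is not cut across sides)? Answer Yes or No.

A valid assignment using 4 tape sides:
  side 1: 21 + 8 = 29
  side 2: 11 + 11 + 7 = 29
  side 3: 11 + 10 + 4 + 4 = 29
  side 4: 9 + 5 + 5 + 5 + 4 = 28
Every load is within 29 min, so 4 tape sides suffice.

Yes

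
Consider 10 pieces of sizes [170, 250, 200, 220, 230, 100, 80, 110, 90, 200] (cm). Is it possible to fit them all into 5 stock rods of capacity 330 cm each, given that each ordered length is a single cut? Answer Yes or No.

No

Total = 1650 cm; ⌈1650/330⌉ = 5.
6 pieces each exceed half the capacity and cannot share a stock rod, forcing at least 6 stock rods.
At least 6 stock rods are required, but only 5 are allowed.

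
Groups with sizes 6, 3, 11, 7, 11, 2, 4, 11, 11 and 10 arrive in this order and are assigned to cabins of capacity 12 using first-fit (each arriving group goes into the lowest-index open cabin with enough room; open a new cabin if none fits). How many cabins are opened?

  6 → cabin 1 (new)  [load 6/12]
  3 → cabin 1  [load 9/12]
  11 → cabin 2 (new)  [load 11/12]
  7 → cabin 3 (new)  [load 7/12]
  11 → cabin 4 (new)  [load 11/12]
  2 → cabin 1  [load 11/12]
  4 → cabin 3  [load 11/12]
  11 → cabin 5 (new)  [load 11/12]
  11 → cabin 6 (new)  [load 11/12]
  10 → cabin 7 (new)  [load 10/12]
7 cabins opened.

7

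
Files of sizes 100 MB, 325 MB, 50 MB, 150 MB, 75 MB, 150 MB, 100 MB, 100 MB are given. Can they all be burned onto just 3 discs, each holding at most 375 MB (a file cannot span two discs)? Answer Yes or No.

Yes

A valid assignment using 3 discs:
  disc 1: 325 + 50 = 375
  disc 2: 150 + 150 + 75 = 375
  disc 3: 100 + 100 + 100 = 300
Every load is within 375 MB, so 3 discs suffice.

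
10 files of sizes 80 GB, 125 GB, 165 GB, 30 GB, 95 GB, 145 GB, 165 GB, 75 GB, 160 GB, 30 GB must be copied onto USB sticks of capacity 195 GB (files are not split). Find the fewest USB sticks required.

Total = 165 + 165 + 160 + 145 + 125 + 95 + 80 + 75 + 30 + 30 = 1070 GB.
Lower bound: ⌈1070/195⌉ = 6 USB sticks.
A packing using 7 USB sticks:
  USB stick 1: 165 + 30 = 195
  USB stick 2: 165 + 30 = 195
  USB stick 3: 160 = 160
  USB stick 4: 145 = 145
  USB stick 5: 125 = 125
  USB stick 6: 95 + 80 = 175
  USB stick 7: 75 = 75
No arrangement into 6 USB sticks stays within capacity, so 7 is optimal.

7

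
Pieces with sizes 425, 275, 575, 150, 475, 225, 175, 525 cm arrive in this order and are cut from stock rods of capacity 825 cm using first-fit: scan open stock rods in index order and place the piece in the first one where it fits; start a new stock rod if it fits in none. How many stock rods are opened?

  425 → stock rod 1 (new)  [load 425/825]
  275 → stock rod 1  [load 700/825]
  575 → stock rod 2 (new)  [load 575/825]
  150 → stock rod 2  [load 725/825]
  475 → stock rod 3 (new)  [load 475/825]
  225 → stock rod 3  [load 700/825]
  175 → stock rod 4 (new)  [load 175/825]
  525 → stock rod 4  [load 700/825]
4 stock rods opened.

4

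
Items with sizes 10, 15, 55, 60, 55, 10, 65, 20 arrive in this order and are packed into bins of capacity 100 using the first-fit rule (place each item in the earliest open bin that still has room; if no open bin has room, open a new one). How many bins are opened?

  10 → bin 1 (new)  [load 10/100]
  15 → bin 1  [load 25/100]
  55 → bin 1  [load 80/100]
  60 → bin 2 (new)  [load 60/100]
  55 → bin 3 (new)  [load 55/100]
  10 → bin 1  [load 90/100]
  65 → bin 4 (new)  [load 65/100]
  20 → bin 2  [load 80/100]
4 bins opened.

4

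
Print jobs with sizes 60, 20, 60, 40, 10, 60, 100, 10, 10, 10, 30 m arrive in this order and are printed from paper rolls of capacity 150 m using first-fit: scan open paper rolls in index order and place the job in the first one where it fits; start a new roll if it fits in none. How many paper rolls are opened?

3

  60 → roll 1 (new)  [load 60/150]
  20 → roll 1  [load 80/150]
  60 → roll 1  [load 140/150]
  40 → roll 2 (new)  [load 40/150]
  10 → roll 1  [load 150/150]
  60 → roll 2  [load 100/150]
  100 → roll 3 (new)  [load 100/150]
  10 → roll 2  [load 110/150]
  10 → roll 2  [load 120/150]
  10 → roll 2  [load 130/150]
  30 → roll 3  [load 130/150]
3 paper rolls opened.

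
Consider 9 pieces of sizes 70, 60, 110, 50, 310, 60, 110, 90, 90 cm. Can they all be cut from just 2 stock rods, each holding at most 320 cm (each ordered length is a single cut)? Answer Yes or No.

Total = 950 cm; ⌈950/320⌉ = 3.
At least 3 stock rods are required, but only 2 are allowed.

No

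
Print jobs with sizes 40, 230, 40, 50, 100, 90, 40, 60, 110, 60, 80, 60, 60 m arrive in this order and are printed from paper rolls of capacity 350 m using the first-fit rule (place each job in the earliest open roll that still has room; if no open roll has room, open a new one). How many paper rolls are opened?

  40 → roll 1 (new)  [load 40/350]
  230 → roll 1  [load 270/350]
  40 → roll 1  [load 310/350]
  50 → roll 2 (new)  [load 50/350]
  100 → roll 2  [load 150/350]
  90 → roll 2  [load 240/350]
  40 → roll 1  [load 350/350]
  60 → roll 2  [load 300/350]
  110 → roll 3 (new)  [load 110/350]
  60 → roll 3  [load 170/350]
  80 → roll 3  [load 250/350]
  60 → roll 3  [load 310/350]
  60 → roll 4 (new)  [load 60/350]
4 paper rolls opened.

4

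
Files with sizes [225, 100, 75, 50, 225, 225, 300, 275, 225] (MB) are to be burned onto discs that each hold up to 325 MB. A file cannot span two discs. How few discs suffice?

6

Total = 300 + 275 + 225 + 225 + 225 + 225 + 100 + 75 + 50 = 1700 MB.
Lower bound: ⌈1700/325⌉ = 6 discs.
A packing using 6 discs:
  disc 1: 300 = 300
  disc 2: 275 + 50 = 325
  disc 3: 225 + 100 = 325
  disc 4: 225 + 75 = 300
  disc 5: 225 = 225
  disc 6: 225 = 225
This matches the lower bound, so 6 is optimal.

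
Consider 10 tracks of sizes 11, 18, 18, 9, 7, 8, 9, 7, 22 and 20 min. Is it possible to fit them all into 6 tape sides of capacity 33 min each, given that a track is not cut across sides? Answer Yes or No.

A valid assignment using 5 tape sides:
  side 1: 22 + 11 = 33
  side 2: 20 + 9 = 29
  side 3: 18 + 9 = 27
  side 4: 18 + 8 + 7 = 33
  side 5: 7 = 7
That uses only 5 ≤ 6, so 6 tape sides are enough.

Yes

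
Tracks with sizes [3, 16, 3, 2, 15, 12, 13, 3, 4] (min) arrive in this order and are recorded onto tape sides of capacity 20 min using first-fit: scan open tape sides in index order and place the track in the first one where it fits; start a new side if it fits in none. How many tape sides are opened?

  3 → side 1 (new)  [load 3/20]
  16 → side 1  [load 19/20]
  3 → side 2 (new)  [load 3/20]
  2 → side 2  [load 5/20]
  15 → side 2  [load 20/20]
  12 → side 3 (new)  [load 12/20]
  13 → side 4 (new)  [load 13/20]
  3 → side 3  [load 15/20]
  4 → side 3  [load 19/20]
4 tape sides opened.

4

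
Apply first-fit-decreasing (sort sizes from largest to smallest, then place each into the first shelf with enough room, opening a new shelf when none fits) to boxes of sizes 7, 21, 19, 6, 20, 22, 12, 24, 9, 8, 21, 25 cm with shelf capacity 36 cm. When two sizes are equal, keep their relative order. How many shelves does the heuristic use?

Sorted descending: 25, 24, 22, 21, 21, 20, 19, 12, 9, 8, 7, 6.
  25 → shelf 1 (new)  [load 25/36]
  24 → shelf 2 (new)  [load 24/36]
  22 → shelf 3 (new)  [load 22/36]
  21 → shelf 4 (new)  [load 21/36]
  21 → shelf 5 (new)  [load 21/36]
  20 → shelf 6 (new)  [load 20/36]
  19 → shelf 7 (new)  [load 19/36]
  12 → shelf 2  [load 36/36]
  9 → shelf 1  [load 34/36]
  8 → shelf 3  [load 30/36]
  7 → shelf 4  [load 28/36]
  6 → shelf 3  [load 36/36]
7 shelves opened.

7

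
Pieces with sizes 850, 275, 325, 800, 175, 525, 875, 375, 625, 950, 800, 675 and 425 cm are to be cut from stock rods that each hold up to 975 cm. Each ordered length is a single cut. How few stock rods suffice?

9

Total = 950 + 875 + 850 + 800 + 800 + 675 + 625 + 525 + 425 + 375 + 325 + 275 + 175 = 7675 cm.
Lower bound: ⌈7675/975⌉ = 8 stock rods.
A packing using 9 stock rods:
  stock rod 1: 950 = 950
  stock rod 2: 875 = 875
  stock rod 3: 850 = 850
  stock rod 4: 800 + 175 = 975
  stock rod 5: 800 = 800
  stock rod 6: 675 + 275 = 950
  stock rod 7: 625 + 325 = 950
  stock rod 8: 525 + 425 = 950
  stock rod 9: 375 = 375
No arrangement into 8 stock rods stays within capacity, so 9 is optimal.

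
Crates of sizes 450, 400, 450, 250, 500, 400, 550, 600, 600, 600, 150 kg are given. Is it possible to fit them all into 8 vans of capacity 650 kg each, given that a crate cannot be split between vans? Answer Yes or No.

Total = 4950 kg; ⌈4950/650⌉ = 8.
9 crates each exceed half the capacity and cannot share a van, forcing at least 9 vans.
At least 9 vans are required, but only 8 are allowed.

No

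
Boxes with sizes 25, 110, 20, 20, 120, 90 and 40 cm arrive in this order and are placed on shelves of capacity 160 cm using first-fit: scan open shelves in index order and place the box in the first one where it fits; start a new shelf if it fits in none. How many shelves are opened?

  25 → shelf 1 (new)  [load 25/160]
  110 → shelf 1  [load 135/160]
  20 → shelf 1  [load 155/160]
  20 → shelf 2 (new)  [load 20/160]
  120 → shelf 2  [load 140/160]
  90 → shelf 3 (new)  [load 90/160]
  40 → shelf 3  [load 130/160]
3 shelves opened.

3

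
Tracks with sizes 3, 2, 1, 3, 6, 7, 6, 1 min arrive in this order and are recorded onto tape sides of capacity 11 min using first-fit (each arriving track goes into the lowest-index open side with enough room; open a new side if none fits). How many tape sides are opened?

  3 → side 1 (new)  [load 3/11]
  2 → side 1  [load 5/11]
  1 → side 1  [load 6/11]
  3 → side 1  [load 9/11]
  6 → side 2 (new)  [load 6/11]
  7 → side 3 (new)  [load 7/11]
  6 → side 4 (new)  [load 6/11]
  1 → side 1  [load 10/11]
4 tape sides opened.

4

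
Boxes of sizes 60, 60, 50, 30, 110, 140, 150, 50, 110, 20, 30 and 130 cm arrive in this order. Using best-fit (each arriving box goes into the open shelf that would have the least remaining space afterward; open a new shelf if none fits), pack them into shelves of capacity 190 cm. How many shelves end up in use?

6

  60 → shelf 1 (new)  [load 60/190]
  60 → shelf 1  [load 120/190]
  50 → shelf 1  [load 170/190]
  30 → shelf 2 (new)  [load 30/190]
  110 → shelf 2  [load 140/190]
  140 → shelf 3 (new)  [load 140/190]
  150 → shelf 4 (new)  [load 150/190]
  50 → shelf 2  [load 190/190]
  110 → shelf 5 (new)  [load 110/190]
  20 → shelf 1  [load 190/190]
  30 → shelf 4  [load 180/190]
  130 → shelf 6 (new)  [load 130/190]
6 shelves opened.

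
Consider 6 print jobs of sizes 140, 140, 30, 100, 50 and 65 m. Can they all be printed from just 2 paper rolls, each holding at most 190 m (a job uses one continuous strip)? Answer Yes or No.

Total = 525 m; ⌈525/190⌉ = 3.
At least 3 paper rolls are required, but only 2 are allowed.

No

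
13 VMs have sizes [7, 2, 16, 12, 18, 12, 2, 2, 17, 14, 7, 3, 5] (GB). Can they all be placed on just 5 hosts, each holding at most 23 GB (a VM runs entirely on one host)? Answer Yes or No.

No

Total = 117 GB; ⌈117/23⌉ = 6.
At least 6 hosts are required, but only 5 are allowed.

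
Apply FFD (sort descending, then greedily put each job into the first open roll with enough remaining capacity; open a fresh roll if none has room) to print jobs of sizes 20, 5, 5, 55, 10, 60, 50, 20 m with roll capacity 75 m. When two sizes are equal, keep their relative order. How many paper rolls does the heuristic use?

Sorted descending: 60, 55, 50, 20, 20, 10, 5, 5.
  60 → roll 1 (new)  [load 60/75]
  55 → roll 2 (new)  [load 55/75]
  50 → roll 3 (new)  [load 50/75]
  20 → roll 2  [load 75/75]
  20 → roll 3  [load 70/75]
  10 → roll 1  [load 70/75]
  5 → roll 1  [load 75/75]
  5 → roll 3  [load 75/75]
3 paper rolls opened.

3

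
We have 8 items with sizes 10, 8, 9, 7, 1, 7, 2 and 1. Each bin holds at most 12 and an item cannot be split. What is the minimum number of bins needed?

Total = 10 + 9 + 8 + 7 + 7 + 2 + 1 + 1 = 45.
Lower bound: ⌈45/12⌉ = 4 bins.
Also, 5 items each exceed 6, and no two of those can share a bin, so at least 5 bins are needed.
A packing using 5 bins:
  bin 1: 10 + 2 = 12
  bin 2: 9 + 1 + 1 = 11
  bin 3: 8 = 8
  bin 4: 7 = 7
  bin 5: 7 = 7
This matches the lower bound, so 5 is optimal.

5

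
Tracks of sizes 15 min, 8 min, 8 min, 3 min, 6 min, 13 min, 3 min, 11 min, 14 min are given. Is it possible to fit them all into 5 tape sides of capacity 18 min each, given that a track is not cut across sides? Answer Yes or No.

A valid assignment using 5 tape sides:
  side 1: 15 + 3 = 18
  side 2: 14 + 3 = 17
  side 3: 13 = 13
  side 4: 11 + 6 = 17
  side 5: 8 + 8 = 16
Every load is within 18 min, so 5 tape sides suffice.

Yes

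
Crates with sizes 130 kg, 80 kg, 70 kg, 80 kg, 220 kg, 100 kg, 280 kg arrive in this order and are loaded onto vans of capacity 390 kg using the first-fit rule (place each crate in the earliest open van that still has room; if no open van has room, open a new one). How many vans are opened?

3

  130 → van 1 (new)  [load 130/390]
  80 → van 1  [load 210/390]
  70 → van 1  [load 280/390]
  80 → van 1  [load 360/390]
  220 → van 2 (new)  [load 220/390]
  100 → van 2  [load 320/390]
  280 → van 3 (new)  [load 280/390]
3 vans opened.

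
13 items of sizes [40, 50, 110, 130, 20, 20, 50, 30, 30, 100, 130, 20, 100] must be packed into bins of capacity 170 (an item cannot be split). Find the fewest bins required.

5

Total = 130 + 130 + 110 + 100 + 100 + 50 + 50 + 40 + 30 + 30 + 20 + 20 + 20 = 830.
Lower bound: ⌈830/170⌉ = 5 bins.
A packing using 5 bins:
  bin 1: 130 + 40 = 170
  bin 2: 130 + 30 = 160
  bin 3: 110 + 50 = 160
  bin 4: 100 + 50 + 20 = 170
  bin 5: 100 + 30 + 20 + 20 = 170
This matches the lower bound, so 5 is optimal.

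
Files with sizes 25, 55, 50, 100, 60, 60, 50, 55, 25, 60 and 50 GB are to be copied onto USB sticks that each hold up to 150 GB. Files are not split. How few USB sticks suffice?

Total = 100 + 60 + 60 + 60 + 55 + 55 + 50 + 50 + 50 + 25 + 25 = 590 GB.
Lower bound: ⌈590/150⌉ = 4 USB sticks.
A packing using 5 USB sticks:
  USB stick 1: 100 + 50 = 150
  USB stick 2: 60 + 60 + 25 = 145
  USB stick 3: 60 + 55 + 25 = 140
  USB stick 4: 55 + 50 = 105
  USB stick 5: 50 = 50
No arrangement into 4 USB sticks stays within capacity, so 5 is optimal.

5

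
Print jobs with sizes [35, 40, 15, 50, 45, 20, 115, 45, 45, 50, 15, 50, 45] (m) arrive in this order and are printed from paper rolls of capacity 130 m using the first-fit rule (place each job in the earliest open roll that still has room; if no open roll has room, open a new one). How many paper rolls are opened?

6

  35 → roll 1 (new)  [load 35/130]
  40 → roll 1  [load 75/130]
  15 → roll 1  [load 90/130]
  50 → roll 2 (new)  [load 50/130]
  45 → roll 2  [load 95/130]
  20 → roll 1  [load 110/130]
  115 → roll 3 (new)  [load 115/130]
  45 → roll 4 (new)  [load 45/130]
  45 → roll 4  [load 90/130]
  50 → roll 5 (new)  [load 50/130]
  15 → roll 1  [load 125/130]
  50 → roll 5  [load 100/130]
  45 → roll 6 (new)  [load 45/130]
6 paper rolls opened.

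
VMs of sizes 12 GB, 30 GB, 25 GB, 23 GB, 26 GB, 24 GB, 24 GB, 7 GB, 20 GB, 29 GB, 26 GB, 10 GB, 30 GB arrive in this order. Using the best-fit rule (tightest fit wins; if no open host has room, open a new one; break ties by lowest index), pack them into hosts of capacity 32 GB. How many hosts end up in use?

  12 → host 1 (new)  [load 12/32]
  30 → host 2 (new)  [load 30/32]
  25 → host 3 (new)  [load 25/32]
  23 → host 4 (new)  [load 23/32]
  26 → host 5 (new)  [load 26/32]
  24 → host 6 (new)  [load 24/32]
  24 → host 7 (new)  [load 24/32]
  7 → host 3  [load 32/32]
  20 → host 1  [load 32/32]
  29 → host 8 (new)  [load 29/32]
  26 → host 9 (new)  [load 26/32]
  10 → host 10 (new)  [load 10/32]
  30 → host 11 (new)  [load 30/32]
11 hosts opened.

11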